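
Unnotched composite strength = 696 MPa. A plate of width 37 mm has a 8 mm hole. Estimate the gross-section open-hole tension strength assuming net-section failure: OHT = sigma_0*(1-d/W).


OHT = sigma_0*(1-d/W) = 696*(1-8/37) = 545.5 MPa

545.5 MPa


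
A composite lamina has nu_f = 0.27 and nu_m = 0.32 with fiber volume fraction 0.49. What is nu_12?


nu_12 = nu_f*Vf + nu_m*(1-Vf) = 0.27*0.49 + 0.32*0.51 = 0.2955

0.2955


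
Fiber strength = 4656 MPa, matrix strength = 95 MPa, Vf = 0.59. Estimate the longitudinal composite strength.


sigma_1 = sigma_f*Vf + sigma_m*(1-Vf) = 4656*0.59 + 95*0.41 = 2786.0 MPa

2786.0 MPa


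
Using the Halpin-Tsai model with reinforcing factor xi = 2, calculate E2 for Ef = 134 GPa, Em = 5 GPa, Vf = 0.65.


eta = (Ef/Em - 1)/(Ef/Em + xi) = (26.8 - 1)/(26.8 + 2) = 0.8958
E2 = Em*(1+xi*eta*Vf)/(1-eta*Vf) = 25.91 GPa

25.91 GPa


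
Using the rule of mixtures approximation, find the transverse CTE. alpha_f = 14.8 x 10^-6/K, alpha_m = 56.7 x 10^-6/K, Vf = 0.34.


alpha_2 = alpha_f*Vf + alpha_m*(1-Vf) = 14.8*0.34 + 56.7*0.66 = 42.5 x 10^-6/K

42.5 x 10^-6/K


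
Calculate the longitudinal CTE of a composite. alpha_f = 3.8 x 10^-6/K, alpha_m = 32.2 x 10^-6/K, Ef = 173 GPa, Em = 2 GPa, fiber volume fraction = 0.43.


E1 = Ef*Vf + Em*(1-Vf) = 75.53
alpha_1 = (alpha_f*Ef*Vf + alpha_m*Em*(1-Vf))/E1 = 4.23 x 10^-6/K

4.23 x 10^-6/K


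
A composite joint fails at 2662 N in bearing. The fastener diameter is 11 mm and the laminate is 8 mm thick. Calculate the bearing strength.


sigma_br = F/(d*h) = 2662/(11*8) = 30.3 MPa

30.3 MPa


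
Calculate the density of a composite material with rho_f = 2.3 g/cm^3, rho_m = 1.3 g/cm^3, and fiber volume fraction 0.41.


rho_c = rho_f*Vf + rho_m*(1-Vf) = 2.3*0.41 + 1.3*0.59 = 1.71 g/cm^3

1.71 g/cm^3


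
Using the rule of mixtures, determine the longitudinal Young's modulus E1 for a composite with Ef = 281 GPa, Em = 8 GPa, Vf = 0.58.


E1 = Ef*Vf + Em*(1-Vf) = 281*0.58 + 8*0.42 = 166.34 GPa

166.34 GPa


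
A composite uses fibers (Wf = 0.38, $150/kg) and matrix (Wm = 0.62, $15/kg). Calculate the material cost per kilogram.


Cost = cost_f*Wf + cost_m*Wm = 150*0.38 + 15*0.62 = $66.3/kg

$66.3/kg


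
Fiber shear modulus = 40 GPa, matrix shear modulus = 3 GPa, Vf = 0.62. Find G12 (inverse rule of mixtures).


1/G12 = Vf/Gf + (1-Vf)/Gm = 0.62/40 + 0.38/3
G12 = 7.03 GPa

7.03 GPa


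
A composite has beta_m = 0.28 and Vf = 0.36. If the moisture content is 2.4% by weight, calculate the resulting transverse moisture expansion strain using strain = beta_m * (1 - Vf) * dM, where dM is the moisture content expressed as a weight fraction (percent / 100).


dM = 2.4/100 = 0.024
strain = beta_m * (1-Vf) * dM = 0.28 * 0.64 * 0.024 = 0.0043008

0.0043008


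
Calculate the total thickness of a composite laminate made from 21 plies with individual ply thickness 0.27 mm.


h = n * t_ply = 21 * 0.27 = 5.67 mm

5.67 mm


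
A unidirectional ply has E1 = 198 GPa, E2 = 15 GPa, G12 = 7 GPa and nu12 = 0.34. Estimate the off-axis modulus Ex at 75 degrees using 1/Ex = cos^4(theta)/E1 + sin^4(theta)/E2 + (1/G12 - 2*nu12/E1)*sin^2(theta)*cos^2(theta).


cos^4(75) = 0.004487, sin^4(75) = 0.870513, sin^2(75)*cos^2(75) = 0.0625
1/G12 - 2*nu12/E1 = 1/7 - 2*0.34/198 = 0.139423 GPa^-1
1/Ex = 0.004487/198 + 0.870513/15 + 0.139423*0.0625 = 0.0667708 GPa^-1
Ex = 14.98 GPa

14.98 GPa


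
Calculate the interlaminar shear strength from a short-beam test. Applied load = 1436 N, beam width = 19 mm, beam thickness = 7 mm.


ILSS = 3F/(4bh) = 3*1436/(4*19*7) = 8.1 MPa

8.1 MPa


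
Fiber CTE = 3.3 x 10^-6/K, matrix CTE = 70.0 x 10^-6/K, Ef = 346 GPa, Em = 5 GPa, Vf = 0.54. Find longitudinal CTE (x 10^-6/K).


E1 = Ef*Vf + Em*(1-Vf) = 189.14
alpha_1 = (alpha_f*Ef*Vf + alpha_m*Em*(1-Vf))/E1 = 4.11 x 10^-6/K

4.11 x 10^-6/K


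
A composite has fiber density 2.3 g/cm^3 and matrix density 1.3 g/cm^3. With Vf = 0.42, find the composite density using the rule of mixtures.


rho_c = rho_f*Vf + rho_m*(1-Vf) = 2.3*0.42 + 1.3*0.58 = 1.72 g/cm^3

1.72 g/cm^3


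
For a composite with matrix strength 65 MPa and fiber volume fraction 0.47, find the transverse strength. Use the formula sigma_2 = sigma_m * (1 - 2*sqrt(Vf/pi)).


factor = 1 - 2*sqrt(0.47/pi) = 0.2264
sigma_2 = 65 * 0.2264 = 14.72 MPa

14.72 MPa


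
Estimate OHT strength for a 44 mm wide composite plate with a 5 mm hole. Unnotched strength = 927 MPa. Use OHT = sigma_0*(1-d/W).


OHT = sigma_0*(1-d/W) = 927*(1-5/44) = 821.7 MPa

821.7 MPa


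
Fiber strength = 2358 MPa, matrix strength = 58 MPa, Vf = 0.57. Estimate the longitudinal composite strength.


sigma_1 = sigma_f*Vf + sigma_m*(1-Vf) = 2358*0.57 + 58*0.43 = 1369.0 MPa

1369.0 MPa


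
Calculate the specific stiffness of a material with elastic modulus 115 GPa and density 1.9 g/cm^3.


Specific stiffness = E/rho = 115/1.9 = 60.5 GPa/(g/cm^3)

60.5 GPa/(g/cm^3)


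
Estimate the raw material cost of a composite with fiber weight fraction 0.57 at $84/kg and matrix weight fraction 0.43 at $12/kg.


Cost = cost_f*Wf + cost_m*Wm = 84*0.57 + 12*0.43 = $53.04/kg

$53.04/kg


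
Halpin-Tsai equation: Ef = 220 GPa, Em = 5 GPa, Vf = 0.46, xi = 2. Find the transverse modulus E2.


eta = (Ef/Em - 1)/(Ef/Em + xi) = (44.0 - 1)/(44.0 + 2) = 0.9348
E2 = Em*(1+xi*eta*Vf)/(1-eta*Vf) = 16.32 GPa

16.32 GPa


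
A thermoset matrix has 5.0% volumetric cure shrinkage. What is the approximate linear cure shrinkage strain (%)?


Linear shrinkage ≈ vol_shrink/3 = 5.0/3 = 1.667%

1.667%


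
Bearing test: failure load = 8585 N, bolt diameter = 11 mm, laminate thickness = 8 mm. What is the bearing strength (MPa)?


sigma_br = F/(d*h) = 8585/(11*8) = 97.6 MPa

97.6 MPa


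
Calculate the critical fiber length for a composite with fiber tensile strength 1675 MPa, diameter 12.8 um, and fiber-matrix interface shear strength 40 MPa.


Lc = sigma_f * d / (2 * tau_i) = 1675 * 12.8 / (2 * 40) = 268.0 um

268.0 um


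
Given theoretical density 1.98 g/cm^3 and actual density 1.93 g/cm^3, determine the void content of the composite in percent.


Void% = (rho_theo - rho_actual)/rho_theo * 100 = (1.98 - 1.93)/1.98 * 100 = 2.53%

2.53%


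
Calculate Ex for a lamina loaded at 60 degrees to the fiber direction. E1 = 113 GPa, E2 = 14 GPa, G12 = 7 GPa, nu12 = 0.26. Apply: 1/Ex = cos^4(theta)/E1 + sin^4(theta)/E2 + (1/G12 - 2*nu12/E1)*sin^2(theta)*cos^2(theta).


cos^4(60) = 0.0625, sin^4(60) = 0.5625, sin^2(60)*cos^2(60) = 0.1875
1/G12 - 2*nu12/E1 = 1/7 - 2*0.26/113 = 0.138255 GPa^-1
1/Ex = 0.0625/113 + 0.5625/14 + 0.138255*0.1875 = 0.0666546 GPa^-1
Ex = 15.0 GPa

15.0 GPa


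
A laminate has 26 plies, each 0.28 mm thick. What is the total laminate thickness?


h = n * t_ply = 26 * 0.28 = 7.28 mm

7.28 mm


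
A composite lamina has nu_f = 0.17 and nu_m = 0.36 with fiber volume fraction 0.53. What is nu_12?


nu_12 = nu_f*Vf + nu_m*(1-Vf) = 0.17*0.53 + 0.36*0.47 = 0.2593

0.2593


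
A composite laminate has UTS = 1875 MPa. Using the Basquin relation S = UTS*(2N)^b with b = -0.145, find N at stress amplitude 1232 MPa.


N = 0.5 * (S/UTS)^(1/b) = 0.5 * (1232/1875)^(1/-0.145) = 9.0539 cycles

9.0539 cycles


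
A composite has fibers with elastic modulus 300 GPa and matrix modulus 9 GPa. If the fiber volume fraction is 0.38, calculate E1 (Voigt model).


E1 = Ef*Vf + Em*(1-Vf) = 300*0.38 + 9*0.62 = 119.58 GPa

119.58 GPa


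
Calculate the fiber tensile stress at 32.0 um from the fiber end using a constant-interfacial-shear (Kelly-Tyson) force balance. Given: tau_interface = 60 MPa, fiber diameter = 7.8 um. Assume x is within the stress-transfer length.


Force balance: sigma_f * (pi*d^2/4) = tau * (pi*d) * x  ->  sigma_f = 4 * tau * x / d
sigma_f = 4 * 60 * 32.0 / 7.8 = 984.6 MPa

984.6 MPa


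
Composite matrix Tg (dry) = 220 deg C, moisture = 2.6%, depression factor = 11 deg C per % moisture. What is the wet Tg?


Tg_wet = Tg_dry - k*moisture = 220 - 11*2.6 = 191.4 deg C

191.4 deg C


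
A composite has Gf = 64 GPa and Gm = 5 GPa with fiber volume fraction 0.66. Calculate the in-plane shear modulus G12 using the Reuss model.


1/G12 = Vf/Gf + (1-Vf)/Gm = 0.66/64 + 0.34/5
G12 = 12.77 GPa

12.77 GPa


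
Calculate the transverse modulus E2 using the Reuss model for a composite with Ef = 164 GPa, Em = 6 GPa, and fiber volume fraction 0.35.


1/E2 = Vf/Ef + (1-Vf)/Em = 0.35/164 + 0.65/6
E2 = 9.05 GPa

9.05 GPa


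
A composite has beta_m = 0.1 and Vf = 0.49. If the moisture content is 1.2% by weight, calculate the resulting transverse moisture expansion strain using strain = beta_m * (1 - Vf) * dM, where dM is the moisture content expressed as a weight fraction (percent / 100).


dM = 1.2/100 = 0.012
strain = beta_m * (1-Vf) * dM = 0.1 * 0.51 * 0.012 = 0.000612

0.000612


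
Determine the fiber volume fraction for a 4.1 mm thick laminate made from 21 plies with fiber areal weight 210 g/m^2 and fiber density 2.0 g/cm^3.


Vf = n * FAW / (rho_f * h * 1000) = 21 * 210 / (2.0 * 4.1 * 1000) = 0.5378

0.5378


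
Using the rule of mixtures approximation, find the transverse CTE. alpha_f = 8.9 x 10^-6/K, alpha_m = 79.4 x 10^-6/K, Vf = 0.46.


alpha_2 = alpha_f*Vf + alpha_m*(1-Vf) = 8.9*0.46 + 79.4*0.54 = 47.0 x 10^-6/K

47.0 x 10^-6/K


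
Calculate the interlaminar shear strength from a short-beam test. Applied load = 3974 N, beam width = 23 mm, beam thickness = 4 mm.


ILSS = 3F/(4bh) = 3*3974/(4*23*4) = 32.4 MPa

32.4 MPa


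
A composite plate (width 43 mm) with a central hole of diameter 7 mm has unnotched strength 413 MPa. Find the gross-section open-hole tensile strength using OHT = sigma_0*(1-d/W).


OHT = sigma_0*(1-d/W) = 413*(1-7/43) = 345.8 MPa

345.8 MPa


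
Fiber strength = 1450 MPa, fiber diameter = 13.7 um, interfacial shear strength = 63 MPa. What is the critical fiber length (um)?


Lc = sigma_f * d / (2 * tau_i) = 1450 * 13.7 / (2 * 63) = 157.7 um

157.7 um


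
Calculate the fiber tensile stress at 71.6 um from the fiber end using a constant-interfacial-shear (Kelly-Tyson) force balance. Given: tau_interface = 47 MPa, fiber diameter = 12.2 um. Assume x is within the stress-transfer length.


Force balance: sigma_f * (pi*d^2/4) = tau * (pi*d) * x  ->  sigma_f = 4 * tau * x / d
sigma_f = 4 * 47 * 71.6 / 12.2 = 1103.3 MPa

1103.3 MPa


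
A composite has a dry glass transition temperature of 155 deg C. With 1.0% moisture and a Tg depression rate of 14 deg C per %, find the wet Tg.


Tg_wet = Tg_dry - k*moisture = 155 - 14*1.0 = 141.0 deg C

141.0 deg C


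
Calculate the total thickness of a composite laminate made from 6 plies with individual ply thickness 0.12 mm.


h = n * t_ply = 6 * 0.12 = 0.72 mm

0.72 mm


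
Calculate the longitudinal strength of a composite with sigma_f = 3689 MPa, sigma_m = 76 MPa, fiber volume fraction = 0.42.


sigma_1 = sigma_f*Vf + sigma_m*(1-Vf) = 3689*0.42 + 76*0.58 = 1593.5 MPa

1593.5 MPa


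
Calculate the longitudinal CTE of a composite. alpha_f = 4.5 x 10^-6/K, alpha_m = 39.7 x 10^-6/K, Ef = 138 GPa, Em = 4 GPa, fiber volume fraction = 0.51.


E1 = Ef*Vf + Em*(1-Vf) = 72.34
alpha_1 = (alpha_f*Ef*Vf + alpha_m*Em*(1-Vf))/E1 = 5.45 x 10^-6/K

5.45 x 10^-6/K


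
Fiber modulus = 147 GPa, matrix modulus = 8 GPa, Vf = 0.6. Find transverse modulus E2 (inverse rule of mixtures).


1/E2 = Vf/Ef + (1-Vf)/Em = 0.6/147 + 0.4/8
E2 = 18.49 GPa

18.49 GPa


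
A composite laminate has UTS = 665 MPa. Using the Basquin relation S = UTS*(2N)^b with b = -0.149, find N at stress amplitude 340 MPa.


N = 0.5 * (S/UTS)^(1/b) = 0.5 * (340/665)^(1/-0.149) = 45.1118 cycles

45.1118 cycles


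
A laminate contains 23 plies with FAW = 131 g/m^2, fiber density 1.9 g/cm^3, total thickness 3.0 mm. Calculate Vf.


Vf = n * FAW / (rho_f * h * 1000) = 23 * 131 / (1.9 * 3.0 * 1000) = 0.5286

0.5286


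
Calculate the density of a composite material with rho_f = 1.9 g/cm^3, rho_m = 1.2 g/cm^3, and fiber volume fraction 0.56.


rho_c = rho_f*Vf + rho_m*(1-Vf) = 1.9*0.56 + 1.2*0.44 = 1.592 g/cm^3

1.592 g/cm^3


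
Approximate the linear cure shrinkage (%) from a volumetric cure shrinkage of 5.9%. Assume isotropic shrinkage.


Linear shrinkage ≈ vol_shrink/3 = 5.9/3 = 1.967%

1.967%


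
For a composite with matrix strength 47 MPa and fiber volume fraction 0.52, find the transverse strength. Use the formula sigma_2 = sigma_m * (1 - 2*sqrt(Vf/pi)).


factor = 1 - 2*sqrt(0.52/pi) = 0.1863
sigma_2 = 47 * 0.1863 = 8.76 MPa

8.76 MPa


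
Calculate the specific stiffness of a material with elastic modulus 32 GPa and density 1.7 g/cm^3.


Specific stiffness = E/rho = 32/1.7 = 18.8 GPa/(g/cm^3)

18.8 GPa/(g/cm^3)


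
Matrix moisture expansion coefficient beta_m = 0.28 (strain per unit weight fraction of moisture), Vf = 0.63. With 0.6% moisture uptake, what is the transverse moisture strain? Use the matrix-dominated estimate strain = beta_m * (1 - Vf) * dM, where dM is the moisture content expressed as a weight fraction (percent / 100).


dM = 0.6/100 = 0.006
strain = beta_m * (1-Vf) * dM = 0.28 * 0.37 * 0.006 = 0.0006216

0.0006216


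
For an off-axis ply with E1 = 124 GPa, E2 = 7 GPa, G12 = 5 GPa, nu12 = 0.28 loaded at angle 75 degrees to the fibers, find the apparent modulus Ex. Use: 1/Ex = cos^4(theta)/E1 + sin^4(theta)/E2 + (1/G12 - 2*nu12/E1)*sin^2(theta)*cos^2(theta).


cos^4(75) = 0.004487, sin^4(75) = 0.870513, sin^2(75)*cos^2(75) = 0.0625
1/G12 - 2*nu12/E1 = 1/5 - 2*0.28/124 = 0.195484 GPa^-1
1/Ex = 0.004487/124 + 0.870513/7 + 0.195484*0.0625 = 0.1366129 GPa^-1
Ex = 7.32 GPa

7.32 GPa


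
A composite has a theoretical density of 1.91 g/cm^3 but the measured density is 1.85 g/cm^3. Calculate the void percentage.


Void% = (rho_theo - rho_actual)/rho_theo * 100 = (1.91 - 1.85)/1.91 * 100 = 3.14%

3.14%


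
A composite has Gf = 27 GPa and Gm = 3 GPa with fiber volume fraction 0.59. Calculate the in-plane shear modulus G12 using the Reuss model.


1/G12 = Vf/Gf + (1-Vf)/Gm = 0.59/27 + 0.41/3
G12 = 6.31 GPa

6.31 GPa


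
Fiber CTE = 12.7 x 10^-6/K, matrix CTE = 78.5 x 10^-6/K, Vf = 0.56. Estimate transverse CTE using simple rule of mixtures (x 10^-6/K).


alpha_2 = alpha_f*Vf + alpha_m*(1-Vf) = 12.7*0.56 + 78.5*0.44 = 41.7 x 10^-6/K

41.7 x 10^-6/K


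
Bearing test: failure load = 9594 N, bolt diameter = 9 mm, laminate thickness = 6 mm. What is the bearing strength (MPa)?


sigma_br = F/(d*h) = 9594/(9*6) = 177.7 MPa

177.7 MPa


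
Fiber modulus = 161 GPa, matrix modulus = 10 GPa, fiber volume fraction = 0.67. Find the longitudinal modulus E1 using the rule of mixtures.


E1 = Ef*Vf + Em*(1-Vf) = 161*0.67 + 10*0.33 = 111.17 GPa

111.17 GPa


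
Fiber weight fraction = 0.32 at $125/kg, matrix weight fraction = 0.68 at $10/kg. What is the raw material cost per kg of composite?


Cost = cost_f*Wf + cost_m*Wm = 125*0.32 + 10*0.68 = $46.8/kg

$46.8/kg


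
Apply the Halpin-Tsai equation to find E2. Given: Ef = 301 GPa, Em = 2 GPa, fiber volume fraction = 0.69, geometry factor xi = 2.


eta = (Ef/Em - 1)/(Ef/Em + xi) = (150.5 - 1)/(150.5 + 2) = 0.9803
E2 = Em*(1+xi*eta*Vf)/(1-eta*Vf) = 14.54 GPa

14.54 GPa


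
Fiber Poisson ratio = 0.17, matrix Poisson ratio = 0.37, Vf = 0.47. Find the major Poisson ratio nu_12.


nu_12 = nu_f*Vf + nu_m*(1-Vf) = 0.17*0.47 + 0.37*0.53 = 0.276

0.276


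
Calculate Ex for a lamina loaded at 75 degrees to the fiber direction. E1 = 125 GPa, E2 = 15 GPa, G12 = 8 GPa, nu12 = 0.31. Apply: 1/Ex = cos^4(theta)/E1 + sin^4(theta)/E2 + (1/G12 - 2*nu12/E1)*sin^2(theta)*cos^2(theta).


cos^4(75) = 0.004487, sin^4(75) = 0.870513, sin^2(75)*cos^2(75) = 0.0625
1/G12 - 2*nu12/E1 = 1/8 - 2*0.31/125 = 0.12004 GPa^-1
1/Ex = 0.004487/125 + 0.870513/15 + 0.12004*0.0625 = 0.0655726 GPa^-1
Ex = 15.25 GPa

15.25 GPa


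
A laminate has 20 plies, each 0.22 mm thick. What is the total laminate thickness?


h = n * t_ply = 20 * 0.22 = 4.4 mm

4.4 mm


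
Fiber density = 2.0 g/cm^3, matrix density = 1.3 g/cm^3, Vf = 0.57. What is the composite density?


rho_c = rho_f*Vf + rho_m*(1-Vf) = 2.0*0.57 + 1.3*0.43 = 1.699 g/cm^3

1.699 g/cm^3


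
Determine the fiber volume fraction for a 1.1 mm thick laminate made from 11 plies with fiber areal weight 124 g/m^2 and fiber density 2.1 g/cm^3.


Vf = n * FAW / (rho_f * h * 1000) = 11 * 124 / (2.1 * 1.1 * 1000) = 0.5905

0.5905


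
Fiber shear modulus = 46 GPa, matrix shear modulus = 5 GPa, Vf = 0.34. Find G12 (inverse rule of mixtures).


1/G12 = Vf/Gf + (1-Vf)/Gm = 0.34/46 + 0.66/5
G12 = 7.17 GPa

7.17 GPa


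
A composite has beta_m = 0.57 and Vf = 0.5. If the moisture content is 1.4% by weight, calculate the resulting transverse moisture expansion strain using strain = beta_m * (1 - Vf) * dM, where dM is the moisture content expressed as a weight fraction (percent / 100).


dM = 1.4/100 = 0.014
strain = beta_m * (1-Vf) * dM = 0.57 * 0.5 * 0.014 = 0.00399

0.00399


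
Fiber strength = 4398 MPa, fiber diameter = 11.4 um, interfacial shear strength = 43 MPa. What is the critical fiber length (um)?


Lc = sigma_f * d / (2 * tau_i) = 4398 * 11.4 / (2 * 43) = 583.0 um

583.0 um


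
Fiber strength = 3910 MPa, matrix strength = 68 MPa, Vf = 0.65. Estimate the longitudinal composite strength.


sigma_1 = sigma_f*Vf + sigma_m*(1-Vf) = 3910*0.65 + 68*0.35 = 2565.3 MPa

2565.3 MPa


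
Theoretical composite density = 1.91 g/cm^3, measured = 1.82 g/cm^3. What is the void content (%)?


Void% = (rho_theo - rho_actual)/rho_theo * 100 = (1.91 - 1.82)/1.91 * 100 = 4.71%

4.71%


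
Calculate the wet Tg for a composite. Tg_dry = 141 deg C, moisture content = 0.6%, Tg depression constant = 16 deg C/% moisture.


Tg_wet = Tg_dry - k*moisture = 141 - 16*0.6 = 131.4 deg C

131.4 deg C


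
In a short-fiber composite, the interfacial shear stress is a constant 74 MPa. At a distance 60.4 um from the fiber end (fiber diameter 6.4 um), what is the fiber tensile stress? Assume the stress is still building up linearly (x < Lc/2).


Force balance: sigma_f * (pi*d^2/4) = tau * (pi*d) * x  ->  sigma_f = 4 * tau * x / d
sigma_f = 4 * 74 * 60.4 / 6.4 = 2793.5 MPa

2793.5 MPa


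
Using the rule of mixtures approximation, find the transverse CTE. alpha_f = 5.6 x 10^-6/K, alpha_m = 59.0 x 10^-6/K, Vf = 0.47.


alpha_2 = alpha_f*Vf + alpha_m*(1-Vf) = 5.6*0.47 + 59.0*0.53 = 33.9 x 10^-6/K

33.9 x 10^-6/K


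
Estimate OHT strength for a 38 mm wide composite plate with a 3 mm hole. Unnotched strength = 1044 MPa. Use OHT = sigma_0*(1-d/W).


OHT = sigma_0*(1-d/W) = 1044*(1-3/38) = 961.6 MPa

961.6 MPa


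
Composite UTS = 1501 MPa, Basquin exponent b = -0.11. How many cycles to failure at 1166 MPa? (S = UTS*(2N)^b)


N = 0.5 * (S/UTS)^(1/b) = 0.5 * (1166/1501)^(1/-0.11) = 4.9668 cycles

4.9668 cycles


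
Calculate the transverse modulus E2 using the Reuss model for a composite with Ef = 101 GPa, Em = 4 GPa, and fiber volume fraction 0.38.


1/E2 = Vf/Ef + (1-Vf)/Em = 0.38/101 + 0.62/4
E2 = 6.3 GPa

6.3 GPa


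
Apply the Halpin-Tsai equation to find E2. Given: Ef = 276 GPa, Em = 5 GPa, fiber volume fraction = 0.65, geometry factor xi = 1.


eta = (Ef/Em - 1)/(Ef/Em + xi) = (55.2 - 1)/(55.2 + 1) = 0.9644
E2 = Em*(1+xi*eta*Vf)/(1-eta*Vf) = 21.8 GPa

21.8 GPa


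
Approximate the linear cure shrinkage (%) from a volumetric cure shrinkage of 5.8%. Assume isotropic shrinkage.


Linear shrinkage ≈ vol_shrink/3 = 5.8/3 = 1.933%

1.933%


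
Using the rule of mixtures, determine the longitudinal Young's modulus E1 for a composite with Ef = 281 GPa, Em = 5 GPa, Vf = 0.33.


E1 = Ef*Vf + Em*(1-Vf) = 281*0.33 + 5*0.67 = 96.08 GPa

96.08 GPa


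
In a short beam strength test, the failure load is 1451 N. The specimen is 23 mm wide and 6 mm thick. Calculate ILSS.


ILSS = 3F/(4bh) = 3*1451/(4*23*6) = 7.89 MPa

7.89 MPa


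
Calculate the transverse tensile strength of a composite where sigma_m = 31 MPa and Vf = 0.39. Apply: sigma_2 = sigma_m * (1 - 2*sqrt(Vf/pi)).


factor = 1 - 2*sqrt(0.39/pi) = 0.2953
sigma_2 = 31 * 0.2953 = 9.16 MPa

9.16 MPa


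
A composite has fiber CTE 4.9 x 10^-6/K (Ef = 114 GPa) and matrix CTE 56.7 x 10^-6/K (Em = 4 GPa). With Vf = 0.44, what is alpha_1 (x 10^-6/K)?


E1 = Ef*Vf + Em*(1-Vf) = 52.4
alpha_1 = (alpha_f*Ef*Vf + alpha_m*Em*(1-Vf))/E1 = 7.11 x 10^-6/K

7.11 x 10^-6/K


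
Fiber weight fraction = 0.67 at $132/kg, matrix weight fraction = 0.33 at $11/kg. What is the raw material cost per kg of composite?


Cost = cost_f*Wf + cost_m*Wm = 132*0.67 + 11*0.33 = $92.07/kg

$92.07/kg


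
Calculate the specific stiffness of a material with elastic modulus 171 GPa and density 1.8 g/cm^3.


Specific stiffness = E/rho = 171/1.8 = 95.0 GPa/(g/cm^3)

95.0 GPa/(g/cm^3)


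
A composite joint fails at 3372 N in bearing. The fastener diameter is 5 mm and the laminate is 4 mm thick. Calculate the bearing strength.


sigma_br = F/(d*h) = 3372/(5*4) = 168.6 MPa

168.6 MPa


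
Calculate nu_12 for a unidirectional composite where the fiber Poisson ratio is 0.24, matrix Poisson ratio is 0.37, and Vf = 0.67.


nu_12 = nu_f*Vf + nu_m*(1-Vf) = 0.24*0.67 + 0.37*0.33 = 0.2829

0.2829


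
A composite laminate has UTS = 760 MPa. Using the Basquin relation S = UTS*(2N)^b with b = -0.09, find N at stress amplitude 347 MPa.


N = 0.5 * (S/UTS)^(1/b) = 0.5 * (347/760)^(1/-0.09) = 3034.7776 cycles

3034.7776 cycles


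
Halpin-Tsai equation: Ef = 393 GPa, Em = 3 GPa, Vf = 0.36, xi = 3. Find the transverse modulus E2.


eta = (Ef/Em - 1)/(Ef/Em + xi) = (131.0 - 1)/(131.0 + 3) = 0.9701
E2 = Em*(1+xi*eta*Vf)/(1-eta*Vf) = 9.44 GPa

9.44 GPa


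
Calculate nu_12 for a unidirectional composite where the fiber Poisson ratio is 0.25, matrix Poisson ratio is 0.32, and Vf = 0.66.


nu_12 = nu_f*Vf + nu_m*(1-Vf) = 0.25*0.66 + 0.32*0.34 = 0.2738

0.2738


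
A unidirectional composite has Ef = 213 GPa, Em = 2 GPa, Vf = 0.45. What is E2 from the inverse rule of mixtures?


1/E2 = Vf/Ef + (1-Vf)/Em = 0.45/213 + 0.55/2
E2 = 3.61 GPa

3.61 GPa


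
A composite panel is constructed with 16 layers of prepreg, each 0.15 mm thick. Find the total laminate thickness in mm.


h = n * t_ply = 16 * 0.15 = 2.4 mm

2.4 mm


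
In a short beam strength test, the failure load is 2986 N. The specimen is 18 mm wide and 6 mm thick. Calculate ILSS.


ILSS = 3F/(4bh) = 3*2986/(4*18*6) = 20.74 MPa

20.74 MPa


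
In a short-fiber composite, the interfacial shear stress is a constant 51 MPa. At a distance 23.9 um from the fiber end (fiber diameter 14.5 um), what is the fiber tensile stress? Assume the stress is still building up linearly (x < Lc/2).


Force balance: sigma_f * (pi*d^2/4) = tau * (pi*d) * x  ->  sigma_f = 4 * tau * x / d
sigma_f = 4 * 51 * 23.9 / 14.5 = 336.2 MPa

336.2 MPa


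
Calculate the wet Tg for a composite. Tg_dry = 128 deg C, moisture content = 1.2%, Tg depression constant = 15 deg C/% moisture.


Tg_wet = Tg_dry - k*moisture = 128 - 15*1.2 = 110.0 deg C

110.0 deg C


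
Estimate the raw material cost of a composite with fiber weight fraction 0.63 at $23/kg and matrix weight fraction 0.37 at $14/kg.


Cost = cost_f*Wf + cost_m*Wm = 23*0.63 + 14*0.37 = $19.67/kg

$19.67/kg


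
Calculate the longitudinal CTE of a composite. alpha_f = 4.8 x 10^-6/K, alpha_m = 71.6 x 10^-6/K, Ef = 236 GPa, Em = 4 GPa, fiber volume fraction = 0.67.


E1 = Ef*Vf + Em*(1-Vf) = 159.44
alpha_1 = (alpha_f*Ef*Vf + alpha_m*Em*(1-Vf))/E1 = 5.35 x 10^-6/K

5.35 x 10^-6/K


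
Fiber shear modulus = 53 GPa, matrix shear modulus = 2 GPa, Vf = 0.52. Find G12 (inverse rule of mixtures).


1/G12 = Vf/Gf + (1-Vf)/Gm = 0.52/53 + 0.48/2
G12 = 4.0 GPa

4.0 GPa


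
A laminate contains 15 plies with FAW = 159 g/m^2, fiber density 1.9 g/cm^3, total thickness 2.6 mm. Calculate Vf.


Vf = n * FAW / (rho_f * h * 1000) = 15 * 159 / (1.9 * 2.6 * 1000) = 0.4828

0.4828


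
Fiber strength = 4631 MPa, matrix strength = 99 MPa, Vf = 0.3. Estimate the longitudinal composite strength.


sigma_1 = sigma_f*Vf + sigma_m*(1-Vf) = 4631*0.3 + 99*0.7 = 1458.6 MPa

1458.6 MPa


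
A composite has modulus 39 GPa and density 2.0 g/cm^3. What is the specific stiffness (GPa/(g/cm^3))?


Specific stiffness = E/rho = 39/2.0 = 19.5 GPa/(g/cm^3)

19.5 GPa/(g/cm^3)


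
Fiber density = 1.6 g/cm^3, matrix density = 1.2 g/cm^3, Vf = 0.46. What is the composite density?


rho_c = rho_f*Vf + rho_m*(1-Vf) = 1.6*0.46 + 1.2*0.54 = 1.384 g/cm^3

1.384 g/cm^3


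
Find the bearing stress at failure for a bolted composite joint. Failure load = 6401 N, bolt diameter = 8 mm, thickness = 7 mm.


sigma_br = F/(d*h) = 6401/(8*7) = 114.3 MPa

114.3 MPa


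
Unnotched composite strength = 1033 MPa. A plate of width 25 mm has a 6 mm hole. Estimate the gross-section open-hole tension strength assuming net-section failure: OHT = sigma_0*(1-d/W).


OHT = sigma_0*(1-d/W) = 1033*(1-6/25) = 785.1 MPa

785.1 MPa


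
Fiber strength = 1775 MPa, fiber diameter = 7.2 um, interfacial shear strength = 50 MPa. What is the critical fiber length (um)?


Lc = sigma_f * d / (2 * tau_i) = 1775 * 7.2 / (2 * 50) = 127.8 um

127.8 um


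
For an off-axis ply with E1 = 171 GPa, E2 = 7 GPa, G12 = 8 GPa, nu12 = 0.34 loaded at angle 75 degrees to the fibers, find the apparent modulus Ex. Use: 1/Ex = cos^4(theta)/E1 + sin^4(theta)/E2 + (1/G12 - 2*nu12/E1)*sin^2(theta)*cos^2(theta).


cos^4(75) = 0.004487, sin^4(75) = 0.870513, sin^2(75)*cos^2(75) = 0.0625
1/G12 - 2*nu12/E1 = 1/8 - 2*0.34/171 = 0.121023 GPa^-1
1/Ex = 0.004487/171 + 0.870513/7 + 0.121023*0.0625 = 0.1319492 GPa^-1
Ex = 7.58 GPa

7.58 GPa


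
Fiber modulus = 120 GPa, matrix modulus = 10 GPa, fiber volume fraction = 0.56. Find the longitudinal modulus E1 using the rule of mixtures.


E1 = Ef*Vf + Em*(1-Vf) = 120*0.56 + 10*0.44 = 71.6 GPa

71.6 GPa


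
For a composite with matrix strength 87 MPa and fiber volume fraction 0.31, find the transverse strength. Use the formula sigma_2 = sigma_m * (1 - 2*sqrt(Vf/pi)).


factor = 1 - 2*sqrt(0.31/pi) = 0.3717
sigma_2 = 87 * 0.3717 = 32.34 MPa

32.34 MPa


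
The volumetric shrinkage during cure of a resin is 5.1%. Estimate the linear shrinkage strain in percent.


Linear shrinkage ≈ vol_shrink/3 = 5.1/3 = 1.7%

1.7%


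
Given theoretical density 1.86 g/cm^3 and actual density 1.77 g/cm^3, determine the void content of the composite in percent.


Void% = (rho_theo - rho_actual)/rho_theo * 100 = (1.86 - 1.77)/1.86 * 100 = 4.84%

4.84%


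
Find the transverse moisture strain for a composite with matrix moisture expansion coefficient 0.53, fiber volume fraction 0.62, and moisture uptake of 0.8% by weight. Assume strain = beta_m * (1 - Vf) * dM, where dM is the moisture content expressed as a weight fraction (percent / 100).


dM = 0.8/100 = 0.008
strain = beta_m * (1-Vf) * dM = 0.53 * 0.38 * 0.008 = 0.0016112

0.0016112


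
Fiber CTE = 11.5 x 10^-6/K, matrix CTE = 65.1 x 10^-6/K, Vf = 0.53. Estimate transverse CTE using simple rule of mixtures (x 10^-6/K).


alpha_2 = alpha_f*Vf + alpha_m*(1-Vf) = 11.5*0.53 + 65.1*0.47 = 36.7 x 10^-6/K

36.7 x 10^-6/K


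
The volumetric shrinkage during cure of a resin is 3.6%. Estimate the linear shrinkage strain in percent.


Linear shrinkage ≈ vol_shrink/3 = 3.6/3 = 1.2%

1.2%


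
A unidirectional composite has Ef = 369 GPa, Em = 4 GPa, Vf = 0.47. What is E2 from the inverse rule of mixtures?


1/E2 = Vf/Ef + (1-Vf)/Em = 0.47/369 + 0.53/4
E2 = 7.48 GPa

7.48 GPa


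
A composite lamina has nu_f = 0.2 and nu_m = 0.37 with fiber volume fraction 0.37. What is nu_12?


nu_12 = nu_f*Vf + nu_m*(1-Vf) = 0.2*0.37 + 0.37*0.63 = 0.3071

0.3071


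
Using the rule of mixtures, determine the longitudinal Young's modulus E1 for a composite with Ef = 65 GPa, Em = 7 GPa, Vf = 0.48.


E1 = Ef*Vf + Em*(1-Vf) = 65*0.48 + 7*0.52 = 34.84 GPa

34.84 GPa


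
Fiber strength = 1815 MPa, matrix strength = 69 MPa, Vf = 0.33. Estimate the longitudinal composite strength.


sigma_1 = sigma_f*Vf + sigma_m*(1-Vf) = 1815*0.33 + 69*0.67 = 645.2 MPa

645.2 MPa


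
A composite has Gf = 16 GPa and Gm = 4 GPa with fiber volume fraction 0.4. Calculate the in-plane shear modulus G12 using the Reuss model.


1/G12 = Vf/Gf + (1-Vf)/Gm = 0.4/16 + 0.6/4
G12 = 5.71 GPa

5.71 GPa


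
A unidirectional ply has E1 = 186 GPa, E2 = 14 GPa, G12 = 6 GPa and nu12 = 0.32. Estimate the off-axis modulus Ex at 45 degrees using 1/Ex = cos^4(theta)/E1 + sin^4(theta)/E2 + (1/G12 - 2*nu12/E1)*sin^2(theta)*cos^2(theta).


cos^4(45) = 0.25, sin^4(45) = 0.25, sin^2(45)*cos^2(45) = 0.25
1/G12 - 2*nu12/E1 = 1/6 - 2*0.32/186 = 0.163226 GPa^-1
1/Ex = 0.25/186 + 0.25/14 + 0.163226*0.25 = 0.0600077 GPa^-1
Ex = 16.66 GPa

16.66 GPa


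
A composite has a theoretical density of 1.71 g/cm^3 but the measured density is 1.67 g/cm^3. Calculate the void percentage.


Void% = (rho_theo - rho_actual)/rho_theo * 100 = (1.71 - 1.67)/1.71 * 100 = 2.34%

2.34%


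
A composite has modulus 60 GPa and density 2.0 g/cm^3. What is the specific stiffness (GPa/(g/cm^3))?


Specific stiffness = E/rho = 60/2.0 = 30.0 GPa/(g/cm^3)

30.0 GPa/(g/cm^3)


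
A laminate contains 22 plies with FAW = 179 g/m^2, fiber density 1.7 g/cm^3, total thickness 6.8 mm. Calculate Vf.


Vf = n * FAW / (rho_f * h * 1000) = 22 * 179 / (1.7 * 6.8 * 1000) = 0.3407

0.3407


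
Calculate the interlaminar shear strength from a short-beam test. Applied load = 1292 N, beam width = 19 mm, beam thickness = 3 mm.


ILSS = 3F/(4bh) = 3*1292/(4*19*3) = 17.0 MPa

17.0 MPa


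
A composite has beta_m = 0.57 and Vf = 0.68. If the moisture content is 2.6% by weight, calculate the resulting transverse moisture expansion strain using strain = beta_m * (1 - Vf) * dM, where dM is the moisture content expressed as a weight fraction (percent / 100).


dM = 2.6/100 = 0.026
strain = beta_m * (1-Vf) * dM = 0.57 * 0.32 * 0.026 = 0.0047424

0.0047424


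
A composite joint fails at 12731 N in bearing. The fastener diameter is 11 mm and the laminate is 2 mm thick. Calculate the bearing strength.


sigma_br = F/(d*h) = 12731/(11*2) = 578.7 MPa

578.7 MPa


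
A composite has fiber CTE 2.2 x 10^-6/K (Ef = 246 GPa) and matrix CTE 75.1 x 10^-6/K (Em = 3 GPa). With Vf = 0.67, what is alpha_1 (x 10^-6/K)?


E1 = Ef*Vf + Em*(1-Vf) = 165.81
alpha_1 = (alpha_f*Ef*Vf + alpha_m*Em*(1-Vf))/E1 = 2.64 x 10^-6/K

2.64 x 10^-6/K


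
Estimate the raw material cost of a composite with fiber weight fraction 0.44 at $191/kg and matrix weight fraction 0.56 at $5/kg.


Cost = cost_f*Wf + cost_m*Wm = 191*0.44 + 5*0.56 = $86.84/kg

$86.84/kg


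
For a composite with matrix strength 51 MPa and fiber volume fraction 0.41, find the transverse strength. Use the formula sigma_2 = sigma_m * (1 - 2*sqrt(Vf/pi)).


factor = 1 - 2*sqrt(0.41/pi) = 0.2775
sigma_2 = 51 * 0.2775 = 14.15 MPa

14.15 MPa


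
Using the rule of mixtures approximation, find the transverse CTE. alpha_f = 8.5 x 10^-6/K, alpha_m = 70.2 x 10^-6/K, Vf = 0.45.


alpha_2 = alpha_f*Vf + alpha_m*(1-Vf) = 8.5*0.45 + 70.2*0.55 = 42.4 x 10^-6/K

42.4 x 10^-6/K


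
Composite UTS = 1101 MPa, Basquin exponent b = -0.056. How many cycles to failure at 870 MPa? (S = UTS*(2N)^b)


N = 0.5 * (S/UTS)^(1/b) = 0.5 * (870/1101)^(1/-0.056) = 33.5109 cycles

33.5109 cycles


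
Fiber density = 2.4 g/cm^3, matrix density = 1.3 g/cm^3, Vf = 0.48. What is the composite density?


rho_c = rho_f*Vf + rho_m*(1-Vf) = 2.4*0.48 + 1.3*0.52 = 1.828 g/cm^3

1.828 g/cm^3


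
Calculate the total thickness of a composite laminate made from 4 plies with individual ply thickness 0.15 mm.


h = n * t_ply = 4 * 0.15 = 0.6 mm

0.6 mm


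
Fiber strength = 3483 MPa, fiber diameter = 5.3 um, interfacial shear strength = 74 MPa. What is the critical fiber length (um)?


Lc = sigma_f * d / (2 * tau_i) = 3483 * 5.3 / (2 * 74) = 124.7 um

124.7 um


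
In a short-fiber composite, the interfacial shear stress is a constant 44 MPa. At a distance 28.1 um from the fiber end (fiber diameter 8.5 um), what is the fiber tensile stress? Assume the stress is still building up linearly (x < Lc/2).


Force balance: sigma_f * (pi*d^2/4) = tau * (pi*d) * x  ->  sigma_f = 4 * tau * x / d
sigma_f = 4 * 44 * 28.1 / 8.5 = 581.8 MPa

581.8 MPa


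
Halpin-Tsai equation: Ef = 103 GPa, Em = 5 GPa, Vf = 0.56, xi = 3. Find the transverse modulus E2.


eta = (Ef/Em - 1)/(Ef/Em + xi) = (20.6 - 1)/(20.6 + 3) = 0.8305
E2 = Em*(1+xi*eta*Vf)/(1-eta*Vf) = 22.39 GPa

22.39 GPa


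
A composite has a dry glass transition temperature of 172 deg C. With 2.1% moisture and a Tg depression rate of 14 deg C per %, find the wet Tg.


Tg_wet = Tg_dry - k*moisture = 172 - 14*2.1 = 142.6 deg C

142.6 deg C


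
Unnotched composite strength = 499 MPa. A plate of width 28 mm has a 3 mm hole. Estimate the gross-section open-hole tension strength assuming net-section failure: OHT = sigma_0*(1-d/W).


OHT = sigma_0*(1-d/W) = 499*(1-3/28) = 445.5 MPa

445.5 MPa


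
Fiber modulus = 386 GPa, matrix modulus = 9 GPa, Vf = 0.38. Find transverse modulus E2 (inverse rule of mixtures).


1/E2 = Vf/Ef + (1-Vf)/Em = 0.38/386 + 0.62/9
E2 = 14.31 GPa

14.31 GPa


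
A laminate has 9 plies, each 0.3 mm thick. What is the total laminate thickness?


h = n * t_ply = 9 * 0.3 = 2.7 mm

2.7 mm


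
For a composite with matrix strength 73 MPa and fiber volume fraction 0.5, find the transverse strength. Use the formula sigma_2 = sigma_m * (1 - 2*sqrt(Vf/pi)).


factor = 1 - 2*sqrt(0.5/pi) = 0.2021
sigma_2 = 73 * 0.2021 = 14.75 MPa

14.75 MPa


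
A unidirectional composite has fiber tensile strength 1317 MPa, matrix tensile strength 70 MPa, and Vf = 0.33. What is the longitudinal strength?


sigma_1 = sigma_f*Vf + sigma_m*(1-Vf) = 1317*0.33 + 70*0.67 = 481.5 MPa

481.5 MPa


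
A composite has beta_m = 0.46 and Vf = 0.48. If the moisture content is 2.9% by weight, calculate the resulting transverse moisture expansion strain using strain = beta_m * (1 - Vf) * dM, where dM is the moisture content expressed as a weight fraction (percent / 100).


dM = 2.9/100 = 0.029
strain = beta_m * (1-Vf) * dM = 0.46 * 0.52 * 0.029 = 0.0069368

0.0069368


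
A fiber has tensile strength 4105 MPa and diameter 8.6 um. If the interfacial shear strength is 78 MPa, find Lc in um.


Lc = sigma_f * d / (2 * tau_i) = 4105 * 8.6 / (2 * 78) = 226.3 um

226.3 um


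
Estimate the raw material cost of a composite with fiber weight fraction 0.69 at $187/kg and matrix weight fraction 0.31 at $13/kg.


Cost = cost_f*Wf + cost_m*Wm = 187*0.69 + 13*0.31 = $133.06/kg

$133.06/kg


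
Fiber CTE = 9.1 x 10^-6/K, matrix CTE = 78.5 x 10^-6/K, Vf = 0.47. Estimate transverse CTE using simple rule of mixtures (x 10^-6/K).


alpha_2 = alpha_f*Vf + alpha_m*(1-Vf) = 9.1*0.47 + 78.5*0.53 = 45.9 x 10^-6/K

45.9 x 10^-6/K


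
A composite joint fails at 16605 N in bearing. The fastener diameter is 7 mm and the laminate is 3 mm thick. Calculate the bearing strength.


sigma_br = F/(d*h) = 16605/(7*3) = 790.7 MPa

790.7 MPa


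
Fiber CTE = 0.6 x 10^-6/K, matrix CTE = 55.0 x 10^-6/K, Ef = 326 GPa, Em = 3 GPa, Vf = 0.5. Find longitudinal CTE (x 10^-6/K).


E1 = Ef*Vf + Em*(1-Vf) = 164.5
alpha_1 = (alpha_f*Ef*Vf + alpha_m*Em*(1-Vf))/E1 = 1.1 x 10^-6/K

1.1 x 10^-6/K


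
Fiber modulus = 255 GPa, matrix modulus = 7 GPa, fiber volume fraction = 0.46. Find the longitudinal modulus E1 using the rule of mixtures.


E1 = Ef*Vf + Em*(1-Vf) = 255*0.46 + 7*0.54 = 121.08 GPa

121.08 GPa


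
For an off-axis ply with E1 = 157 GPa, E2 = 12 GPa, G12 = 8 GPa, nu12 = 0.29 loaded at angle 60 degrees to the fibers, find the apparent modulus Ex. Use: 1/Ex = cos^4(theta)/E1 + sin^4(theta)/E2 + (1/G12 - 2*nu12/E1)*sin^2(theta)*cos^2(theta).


cos^4(60) = 0.0625, sin^4(60) = 0.5625, sin^2(60)*cos^2(60) = 0.1875
1/G12 - 2*nu12/E1 = 1/8 - 2*0.29/157 = 0.121306 GPa^-1
1/Ex = 0.0625/157 + 0.5625/12 + 0.121306*0.1875 = 0.0700179 GPa^-1
Ex = 14.28 GPa

14.28 GPa


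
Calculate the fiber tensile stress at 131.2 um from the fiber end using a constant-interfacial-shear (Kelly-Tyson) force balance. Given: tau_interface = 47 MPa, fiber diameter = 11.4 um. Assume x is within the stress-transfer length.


Force balance: sigma_f * (pi*d^2/4) = tau * (pi*d) * x  ->  sigma_f = 4 * tau * x / d
sigma_f = 4 * 47 * 131.2 / 11.4 = 2163.6 MPa

2163.6 MPa


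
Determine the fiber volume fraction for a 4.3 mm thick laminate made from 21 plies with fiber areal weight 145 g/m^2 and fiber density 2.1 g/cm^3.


Vf = n * FAW / (rho_f * h * 1000) = 21 * 145 / (2.1 * 4.3 * 1000) = 0.3372

0.3372


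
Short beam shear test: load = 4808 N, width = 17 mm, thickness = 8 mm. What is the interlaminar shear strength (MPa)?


ILSS = 3F/(4bh) = 3*4808/(4*17*8) = 26.51 MPa

26.51 MPa


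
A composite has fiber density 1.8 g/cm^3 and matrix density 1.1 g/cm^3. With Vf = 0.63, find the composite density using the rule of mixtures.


rho_c = rho_f*Vf + rho_m*(1-Vf) = 1.8*0.63 + 1.1*0.37 = 1.541 g/cm^3

1.541 g/cm^3


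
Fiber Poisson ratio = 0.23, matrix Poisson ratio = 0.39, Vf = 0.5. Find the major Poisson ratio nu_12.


nu_12 = nu_f*Vf + nu_m*(1-Vf) = 0.23*0.5 + 0.39*0.5 = 0.31

0.31


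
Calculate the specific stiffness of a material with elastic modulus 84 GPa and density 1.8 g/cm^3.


Specific stiffness = E/rho = 84/1.8 = 46.7 GPa/(g/cm^3)

46.7 GPa/(g/cm^3)


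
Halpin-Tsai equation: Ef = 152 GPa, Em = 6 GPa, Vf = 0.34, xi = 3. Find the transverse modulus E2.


eta = (Ef/Em - 1)/(Ef/Em + xi) = (25.3333 - 1)/(25.3333 + 3) = 0.8588
E2 = Em*(1+xi*eta*Vf)/(1-eta*Vf) = 15.9 GPa

15.9 GPa


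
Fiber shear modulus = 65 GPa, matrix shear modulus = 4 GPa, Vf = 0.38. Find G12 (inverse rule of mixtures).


1/G12 = Vf/Gf + (1-Vf)/Gm = 0.38/65 + 0.62/4
G12 = 6.22 GPa

6.22 GPa


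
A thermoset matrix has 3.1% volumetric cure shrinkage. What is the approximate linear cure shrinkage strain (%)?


Linear shrinkage ≈ vol_shrink/3 = 3.1/3 = 1.033%

1.033%


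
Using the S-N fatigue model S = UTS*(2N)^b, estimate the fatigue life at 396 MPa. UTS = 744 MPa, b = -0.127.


N = 0.5 * (S/UTS)^(1/b) = 0.5 * (396/744)^(1/-0.127) = 71.6948 cycles

71.6948 cycles


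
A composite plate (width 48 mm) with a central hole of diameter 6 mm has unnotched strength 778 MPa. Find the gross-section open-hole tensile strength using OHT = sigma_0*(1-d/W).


OHT = sigma_0*(1-d/W) = 778*(1-6/48) = 680.8 MPa

680.8 MPa


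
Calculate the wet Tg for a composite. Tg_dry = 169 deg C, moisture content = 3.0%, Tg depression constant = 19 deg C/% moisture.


Tg_wet = Tg_dry - k*moisture = 169 - 19*3.0 = 112.0 deg C

112.0 deg C


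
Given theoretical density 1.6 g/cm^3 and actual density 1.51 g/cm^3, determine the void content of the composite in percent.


Void% = (rho_theo - rho_actual)/rho_theo * 100 = (1.6 - 1.51)/1.6 * 100 = 5.63%

5.63%


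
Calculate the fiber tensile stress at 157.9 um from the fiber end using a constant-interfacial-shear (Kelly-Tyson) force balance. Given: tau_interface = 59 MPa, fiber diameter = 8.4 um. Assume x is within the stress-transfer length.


Force balance: sigma_f * (pi*d^2/4) = tau * (pi*d) * x  ->  sigma_f = 4 * tau * x / d
sigma_f = 4 * 59 * 157.9 / 8.4 = 4436.2 MPa

4436.2 MPa


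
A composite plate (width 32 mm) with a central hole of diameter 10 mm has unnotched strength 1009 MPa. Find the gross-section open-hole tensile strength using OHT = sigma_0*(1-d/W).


OHT = sigma_0*(1-d/W) = 1009*(1-10/32) = 693.7 MPa

693.7 MPa
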